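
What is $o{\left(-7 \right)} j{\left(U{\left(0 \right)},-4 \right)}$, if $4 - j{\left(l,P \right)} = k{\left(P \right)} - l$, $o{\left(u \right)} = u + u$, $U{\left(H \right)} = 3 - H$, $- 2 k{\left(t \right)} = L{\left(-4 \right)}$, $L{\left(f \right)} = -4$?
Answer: $-70$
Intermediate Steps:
$k{\left(t \right)} = 2$ ($k{\left(t \right)} = \left(- \frac{1}{2}\right) \left(-4\right) = 2$)
$o{\left(u \right)} = 2 u$
$j{\left(l,P \right)} = 2 + l$ ($j{\left(l,P \right)} = 4 - \left(2 - l\right) = 4 + \left(-2 + l\right) = 2 + l$)
$o{\left(-7 \right)} j{\left(U{\left(0 \right)},-4 \right)} = 2 \left(-7\right) \left(2 + \left(3 - 0\right)\right) = - 14 \left(2 + \left(3 + 0\right)\right) = - 14 \left(2 + 3\right) = \left(-14\right) 5 = -70$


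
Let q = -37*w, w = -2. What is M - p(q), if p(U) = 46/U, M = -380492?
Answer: -14078227/37 ≈ -3.8049e+5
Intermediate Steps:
q = 74 (q = -37*(-2) = 74)
M - p(q) = -380492 - 46/74 = -380492 - 1*23/37 = -380492 - 23/37 = -14078227/37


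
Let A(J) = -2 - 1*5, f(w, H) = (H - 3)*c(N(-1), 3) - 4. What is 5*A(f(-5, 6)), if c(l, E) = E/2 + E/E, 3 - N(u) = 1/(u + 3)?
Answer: -35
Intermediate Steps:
N(u) = 3 - 1/(3 + u) (N(u) = 3 - 1/(u + 3) = 3 - 1/(3 + u))
c(l, E) = 1 + E/2 (c(l, E) = E*(½) + 1 = E/2 + 1 = 1 + E/2)
f(w, H) = -23/2 + 5*H/2 (f(w, H) = (H - 3)*(1 + (½)*3) - 4 = (-3 + H)*(1 + 3/2) - 4 = (-3 + H)*(5/2) - 4 = (-15/2 + 5*H/2) - 4 = -23/2 + 5*H/2)
A(J) = -7 (A(J) = -2 - 5 = -7)
5*A(f(-5, 6)) = 5*(-7) = -35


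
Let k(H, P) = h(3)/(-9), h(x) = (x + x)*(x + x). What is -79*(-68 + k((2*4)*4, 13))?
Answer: 5688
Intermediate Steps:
h(x) = 4*x² (h(x) = (2*x)*(2*x) = 4*x²)
k(H, P) = -4 (k(H, P) = (4*3²)/(-9) = (4*9)*(-⅑) = 36*(-⅑) = -4)
-79*(-68 + k((2*4)*4, 13)) = -79*(-68 - 4) = -79*(-72) = 5688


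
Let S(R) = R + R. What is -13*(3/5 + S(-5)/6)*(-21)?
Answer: -1456/5 ≈ -291.20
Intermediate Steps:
S(R) = 2*R
-13*(3/5 + S(-5)/6)*(-21) = -13*(3/5 + (2*(-5))/6)*(-21) = -13*(3*(1/5) - 10*1/6)*(-21) = -13*(3/5 - 5/3)*(-21) = -13*(-16/15)*(-21) = (208/15)*(-21) = -1456/5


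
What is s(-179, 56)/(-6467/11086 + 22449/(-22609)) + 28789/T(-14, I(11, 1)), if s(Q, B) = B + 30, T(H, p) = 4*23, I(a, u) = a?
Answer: 408301122275/1580328068 ≈ 258.36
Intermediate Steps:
T(H, p) = 92
s(Q, B) = 30 + B
s(-179, 56)/(-6467/11086 + 22449/(-22609)) + 28789/T(-14, I(11, 1)) = (30 + 56)/(-6467/11086 + 22449/(-22609)) + 28789/92 = 86/(-6467*1/11086 + 22449*(-1/22609)) + 28789*(1/92) = 86/(-6467/11086 - 22449/22609) + 28789/92 = 86/(-17177479/10897538) + 28789/92 = 86*(-10897538/17177479) + 28789/92 = -937188268/17177479 + 28789/92 = 408301122275/1580328068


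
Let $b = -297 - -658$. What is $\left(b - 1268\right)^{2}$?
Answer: $822649$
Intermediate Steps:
$b = 361$ ($b = -297 + 658 = 361$)
$\left(b - 1268\right)^{2} = \left(361 - 1268\right)^{2} = \left(-907\right)^{2} = 822649$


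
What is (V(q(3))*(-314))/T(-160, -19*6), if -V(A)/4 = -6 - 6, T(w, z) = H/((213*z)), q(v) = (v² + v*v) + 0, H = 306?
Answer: 20332128/17 ≈ 1.1960e+6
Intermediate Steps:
q(v) = 2*v² (q(v) = (v² + v²) + 0 = 2*v² + 0 = 2*v²)
T(w, z) = 102/(71*z) (T(w, z) = 306/((213*z)) = 306*(1/(213*z)) = 102/(71*z))
V(A) = 48 (V(A) = -4*(-6 - 6) = -4*(-12) = 48)
(V(q(3))*(-314))/T(-160, -19*6) = (48*(-314))/((102/(71*((-19*6))))) = -15072/((102/71)/(-114)) = -15072/((102/71)*(-1/114)) = -15072/(-17/1349) = -15072*(-1349/17) = 20332128/17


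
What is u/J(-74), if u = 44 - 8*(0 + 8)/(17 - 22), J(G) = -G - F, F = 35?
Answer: 284/195 ≈ 1.4564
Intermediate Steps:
J(G) = -35 - G (J(G) = -G - 1*35 = -G - 35 = -35 - G)
u = 284/5 (u = 44 - 64/(-5) = 44 - 64*(-1)/5 = 44 - 8*(-8/5) = 44 + 64/5 = 284/5 ≈ 56.800)
u/J(-74) = 284/(5*(-35 - 1*(-74))) = 284/(5*(-35 + 74)) = (284/5)/39 = (284/5)*(1/39) = 284/195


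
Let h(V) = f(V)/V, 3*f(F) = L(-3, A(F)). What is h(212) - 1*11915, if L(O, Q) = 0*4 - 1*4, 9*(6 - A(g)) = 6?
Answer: -1894486/159 ≈ -11915.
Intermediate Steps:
A(g) = 16/3 (A(g) = 6 - ⅑*6 = 6 - ⅔ = 16/3)
L(O, Q) = -4 (L(O, Q) = 0 - 4 = -4)
f(F) = -4/3 (f(F) = (⅓)*(-4) = -4/3)
h(V) = -4/(3*V)
h(212) - 1*11915 = -4/3/212 - 1*11915 = -4/3*1/212 - 11915 = -1/159 - 11915 = -1894486/159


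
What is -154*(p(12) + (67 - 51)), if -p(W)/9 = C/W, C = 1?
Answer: -4697/2 ≈ -2348.5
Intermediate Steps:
p(W) = -9/W
-154*(p(12) + (67 - 51)) = -154*(-9/12 + (67 - 51)) = -154*(-9*1/12 + 16) = -154*(-¾ + 16) = -154*61/4 = -4697/2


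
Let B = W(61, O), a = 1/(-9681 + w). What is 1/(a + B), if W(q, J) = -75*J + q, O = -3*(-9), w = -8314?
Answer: -17995/35342181 ≈ -0.00050917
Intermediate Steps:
a = -1/17995 (a = 1/(-9681 - 8314) = 1/(-17995) = -1/17995 ≈ -5.5571e-5)
O = 27
W(q, J) = q - 75*J
B = -1964 (B = 61 - 75*27 = 61 - 2025 = -1964)
1/(a + B) = 1/(-1/17995 - 1964) = 1/(-35342181/17995) = -17995/35342181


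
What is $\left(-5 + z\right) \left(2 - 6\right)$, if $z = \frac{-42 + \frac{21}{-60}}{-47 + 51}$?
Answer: $\frac{1247}{20} \approx 62.35$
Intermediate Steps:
$z = - \frac{847}{80}$ ($z = \frac{-42 + 21 \left(- \frac{1}{60}\right)}{4} = \left(-42 - \frac{7}{20}\right) \frac{1}{4} = \left(- \frac{847}{20}\right) \frac{1}{4} = - \frac{847}{80} \approx -10.587$)
$\left(-5 + z\right) \left(2 - 6\right) = \left(-5 - \frac{847}{80}\right) \left(2 - 6\right) = - \frac{1247 \left(2 - 6\right)}{80} = \left(- \frac{1247}{80}\right) \left(-4\right) = \frac{1247}{20}$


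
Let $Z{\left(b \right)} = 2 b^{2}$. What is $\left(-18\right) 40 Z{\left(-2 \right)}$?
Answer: $-5760$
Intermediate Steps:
$\left(-18\right) 40 Z{\left(-2 \right)} = \left(-18\right) 40 \cdot 2 \left(-2\right)^{2} = - 720 \cdot 2 \cdot 4 = \left(-720\right) 8 = -5760$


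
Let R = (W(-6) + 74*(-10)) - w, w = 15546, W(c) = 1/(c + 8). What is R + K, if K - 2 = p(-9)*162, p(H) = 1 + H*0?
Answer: -32243/2 ≈ -16122.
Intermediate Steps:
p(H) = 1 (p(H) = 1 + 0 = 1)
W(c) = 1/(8 + c)
K = 164 (K = 2 + 1*162 = 2 + 162 = 164)
R = -32571/2 (R = (1/(8 - 6) + 74*(-10)) - 1*15546 = (1/2 - 740) - 15546 = (½ - 740) - 15546 = -1479/2 - 15546 = -32571/2 ≈ -16286.)
R + K = -32571/2 + 164 = -32243/2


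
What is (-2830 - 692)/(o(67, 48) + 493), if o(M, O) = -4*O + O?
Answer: -3522/349 ≈ -10.092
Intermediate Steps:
o(M, O) = -3*O
(-2830 - 692)/(o(67, 48) + 493) = (-2830 - 692)/(-3*48 + 493) = -3522/(-144 + 493) = -3522/349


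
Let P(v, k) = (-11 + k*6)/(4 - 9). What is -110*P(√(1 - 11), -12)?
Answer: -1826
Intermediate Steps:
P(v, k) = 11/5 - 6*k/5 (P(v, k) = (-11 + 6*k)/(-5) = (-11 + 6*k)*(-⅕) = 11/5 - 6*k/5)
-110*P(√(1 - 11), -12) = -110*(11/5 - 6/5*(-12)) = -110*(11/5 + 72/5) = -110*83/5 = -1826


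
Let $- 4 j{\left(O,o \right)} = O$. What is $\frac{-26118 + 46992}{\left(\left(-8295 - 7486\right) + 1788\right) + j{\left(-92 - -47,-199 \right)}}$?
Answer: $- \frac{83496}{55927} \approx -1.4929$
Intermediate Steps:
$j{\left(O,o \right)} = - \frac{O}{4}$
$\frac{-26118 + 46992}{\left(\left(-8295 - 7486\right) + 1788\right) + j{\left(-92 - -47,-199 \right)}} = \frac{-26118 + 46992}{\left(\left(-8295 - 7486\right) + 1788\right) - \frac{-92 - -47}{4}} = \frac{20874}{\left(-15781 + 1788\right) - \frac{-92 + 47}{4}} = \frac{20874}{-13993 - - \frac{45}{4}} = \frac{20874}{-13993 + \frac{45}{4}} = \frac{20874}{- \frac{55927}{4}} = 20874 \left(- \frac{4}{55927}\right) = - \frac{83496}{55927}$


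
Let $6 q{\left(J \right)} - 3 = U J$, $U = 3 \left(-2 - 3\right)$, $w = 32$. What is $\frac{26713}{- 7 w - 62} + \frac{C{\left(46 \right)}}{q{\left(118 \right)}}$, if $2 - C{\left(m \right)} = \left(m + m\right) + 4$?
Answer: $- \frac{15680189}{168454} \approx -93.083$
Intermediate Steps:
$U = -15$ ($U = 3 \left(-5\right) = -15$)
$q{\left(J \right)} = \frac{1}{2} - \frac{5 J}{2}$ ($q{\left(J \right)} = \frac{1}{2} + \frac{\left(-15\right) J}{6} = \frac{1}{2} - \frac{5 J}{2}$)
$C{\left(m \right)} = -2 - 2 m$ ($C{\left(m \right)} = 2 - \left(\left(m + m\right) + 4\right) = 2 - \left(2 m + 4\right) = 2 - \left(4 + 2 m\right) = -2 - 2 m$)
$\frac{26713}{- 7 w - 62} + \frac{C{\left(46 \right)}}{q{\left(118 \right)}} = \frac{26713}{\left(-7\right) 32 - 62} + \frac{-2 - 92}{\frac{1}{2} - 295} = \frac{26713}{-224 - 62} + \frac{-2 - 92}{\frac{1}{2} - 295} = \frac{26713}{-286} - \frac{94}{- \frac{589}{2}} = 26713 \left(- \frac{1}{286}\right) - - \frac{188}{589} = - \frac{26713}{286} + \frac{188}{589} = - \frac{15680189}{168454}$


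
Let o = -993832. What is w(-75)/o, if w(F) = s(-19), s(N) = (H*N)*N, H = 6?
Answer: -1083/496916 ≈ -0.0021794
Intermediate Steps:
s(N) = 6*N**2 (s(N) = (6*N)*N = 6*N**2)
w(F) = 2166 (w(F) = 6*(-19)**2 = 6*361 = 2166)
w(-75)/o = 2166/(-993832) = 2166*(-1/993832) = -1083/496916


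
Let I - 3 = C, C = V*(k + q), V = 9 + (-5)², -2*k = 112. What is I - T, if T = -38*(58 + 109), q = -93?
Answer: 1283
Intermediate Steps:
k = -56 (k = -½*112 = -56)
V = 34 (V = 9 + 25 = 34)
T = -6346 (T = -38*167 = -6346)
C = -5066 (C = 34*(-56 - 93) = 34*(-149) = -5066)
I = -5063 (I = 3 - 5066 = -5063)
I - T = -5063 - 1*(-6346) = -5063 + 6346 = 1283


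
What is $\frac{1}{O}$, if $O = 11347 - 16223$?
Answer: $- \frac{1}{4876} \approx -0.00020509$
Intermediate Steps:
$O = -4876$ ($O = 11347 - 16223 = -4876$)
$\frac{1}{O} = \frac{1}{-4876} = - \frac{1}{4876}$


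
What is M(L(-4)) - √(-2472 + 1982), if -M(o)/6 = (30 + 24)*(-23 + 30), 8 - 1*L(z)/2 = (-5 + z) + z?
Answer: -2268 - 7*I*√10 ≈ -2268.0 - 22.136*I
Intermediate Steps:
L(z) = 26 - 4*z (L(z) = 16 - 2*((-5 + z) + z) = 16 - 2*(-5 + 2*z) = 16 + (10 - 4*z) = 26 - 4*z)
M(o) = -2268 (M(o) = -6*(30 + 24)*(-23 + 30) = -324*7 = -6*378 = -2268)
M(L(-4)) - √(-2472 + 1982) = -2268 - √(-2472 + 1982) = -2268 - √(-490) = -2268 - 7*I*√10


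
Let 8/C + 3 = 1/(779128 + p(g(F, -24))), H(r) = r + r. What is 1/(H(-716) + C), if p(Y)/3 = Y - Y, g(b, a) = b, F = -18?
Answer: -2337383/3353365480 ≈ -0.00069703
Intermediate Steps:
p(Y) = 0 (p(Y) = 3*(Y - Y) = 3*0 = 0)
H(r) = 2*r
C = -6233024/2337383 (C = 8/(-3 + 1/(779128 + 0)) = 8/(-3 + 1/779128) = 8/(-2337383/779128) = 8*(-779128/2337383) = -6233024/2337383 ≈ -2.6667)
1/(H(-716) + C) = 1/(2*(-716) - 6233024/2337383) = 1/(-1432 - 6233024/2337383) = 1/(-3353365480/2337383) = -2337383/3353365480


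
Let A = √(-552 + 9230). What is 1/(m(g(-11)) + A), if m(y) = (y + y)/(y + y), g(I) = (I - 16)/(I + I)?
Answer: -1/8677 + √8678/8677 ≈ 0.010621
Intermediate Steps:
A = √8678 ≈ 93.156
g(I) = (-16 + I)/(2*I) (g(I) = (-16 + I)/((2*I)) = (-16 + I)*(1/(2*I)) = (-16 + I)/(2*I))
m(y) = 1 (m(y) = (2*y)/((2*y)) = (2*y)*(1/(2*y)) = 1)
1/(m(g(-11)) + A) = 1/(1 + √8678)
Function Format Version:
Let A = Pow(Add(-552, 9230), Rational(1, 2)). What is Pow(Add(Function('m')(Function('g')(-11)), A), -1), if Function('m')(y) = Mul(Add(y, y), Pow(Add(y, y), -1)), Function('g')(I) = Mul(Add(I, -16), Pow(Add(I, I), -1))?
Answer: Add(Rational(-1, 8677), Mul(Rational(1, 8677), Pow(8678, Rational(1, 2)))) ≈ 0.010621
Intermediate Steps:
A = Pow(8678, Rational(1, 2)) ≈ 93.156
Function('g')(I) = Mul(Rational(1, 2), Pow(I, -1), Add(-16, I)) (Function('g')(I) = Mul(Add(-16, I), Pow(Mul(2, I), -1)) = Mul(Add(-16, I), Mul(Rational(1, 2), Pow(I, -1))) = Mul(Rational(1, 2), Pow(I, -1), Add(-16, I)))
Function('m')(y) = 1 (Function('m')(y) = Mul(Mul(2, y), Pow(Mul(2, y), -1)) = Mul(Mul(2, y), Mul(Rational(1, 2), Pow(y, -1))) = 1)
Pow(Add(Function('m')(Function('g')(-11)), A), -1) = Pow(Add(1, Pow(8678, Rational(1, 2))), -1)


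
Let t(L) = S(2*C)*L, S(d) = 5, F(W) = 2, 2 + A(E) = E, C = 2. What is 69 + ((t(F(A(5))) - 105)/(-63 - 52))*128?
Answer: 4019/23 ≈ 174.74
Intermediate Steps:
A(E) = -2 + E
t(L) = 5*L
69 + ((t(F(A(5))) - 105)/(-63 - 52))*128 = 69 + ((5*2 - 105)/(-63 - 52))*128 = 69 + ((10 - 105)/(-115))*128 = 69 - 95*(-1/115)*128 = 69 + (19/23)*128 = 69 + 2432/23 = 4019/23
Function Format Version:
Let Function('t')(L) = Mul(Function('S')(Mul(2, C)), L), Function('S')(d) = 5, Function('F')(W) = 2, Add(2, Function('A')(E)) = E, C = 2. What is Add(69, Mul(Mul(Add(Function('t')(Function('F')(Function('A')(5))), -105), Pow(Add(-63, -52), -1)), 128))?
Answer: Rational(4019, 23) ≈ 174.74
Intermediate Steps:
Function('A')(E) = Add(-2, E)
Function('t')(L) = Mul(5, L)
Add(69, Mul(Mul(Add(Function('t')(Function('F')(Function('A')(5))), -105), Pow(Add(-63, -52), -1)), 128)) = Add(69, Mul(Mul(Add(Mul(5, 2), -105), Pow(Add(-63, -52), -1)), 128)) = Add(69, Mul(Mul(Add(10, -105), Pow(-115, -1)), 128)) = Add(69, Mul(Mul(-95, Rational(-1, 115)), 128)) = Add(69, Mul(Rational(19, 23), 128)) = Add(69, Rational(2432, 23)) = Rational(4019, 23)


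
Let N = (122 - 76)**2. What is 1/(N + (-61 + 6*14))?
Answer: 1/2139 ≈ 0.00046751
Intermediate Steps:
N = 2116 (N = 46**2 = 2116)
1/(N + (-61 + 6*14)) = 1/(2116 + (-61 + 6*14)) = 1/(2116 + (-61 + 84)) = 1/(2116 + 23) = 1/2139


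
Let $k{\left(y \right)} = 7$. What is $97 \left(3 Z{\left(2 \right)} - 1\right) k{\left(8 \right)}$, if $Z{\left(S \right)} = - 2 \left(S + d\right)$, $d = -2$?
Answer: $-679$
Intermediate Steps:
$Z{\left(S \right)} = 4 - 2 S$ ($Z{\left(S \right)} = - 2 \left(S - 2\right) = - 2 \left(-2 + S\right) = 4 - 2 S$)
$97 \left(3 Z{\left(2 \right)} - 1\right) k{\left(8 \right)} = 97 \left(3 \left(4 - 4\right) - 1\right) 7 = 97 \left(3 \cdot 0 - 1\right) 7 = 97 \left(0 - 1\right) 7 = 97 \left(-1\right) 7 = \left(-97\right) 7 = -679$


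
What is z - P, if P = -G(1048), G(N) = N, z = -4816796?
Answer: -4815748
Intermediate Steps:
P = -1048 (P = -1*1048 = -1048)
z - P = -4816796 - 1*(-1048) = -4816796 + 1048 = -4815748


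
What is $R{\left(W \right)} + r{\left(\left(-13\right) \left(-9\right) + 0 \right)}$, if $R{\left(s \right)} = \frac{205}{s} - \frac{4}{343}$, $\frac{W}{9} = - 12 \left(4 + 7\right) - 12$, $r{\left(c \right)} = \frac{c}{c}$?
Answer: $\frac{369029}{444528} \approx 0.83016$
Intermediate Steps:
$r{\left(c \right)} = 1$
$W = -1296$ ($W = 9 \left(- 12 \left(4 + 7\right) - 12\right) = 9 \left(\left(-12\right) 11 - 12\right) = 9 \left(-132 - 12\right) = 9 \left(-144\right) = -1296$)
$R{\left(s \right)} = - \frac{4}{343} + \frac{205}{s}$ ($R{\left(s \right)} = \frac{205}{s} - \frac{4}{343} = - \frac{4}{343} + \frac{205}{s}$)
$R{\left(W \right)} + r{\left(\left(-13\right) \left(-9\right) + 0 \right)} = \left(- \frac{4}{343} + \frac{205}{-1296}\right) + 1 = \left(- \frac{4}{343} + 205 \left(- \frac{1}{1296}\right)\right) + 1 = \left(- \frac{4}{343} - \frac{205}{1296}\right) + 1 = - \frac{75499}{444528} + 1 = \frac{369029}{444528}$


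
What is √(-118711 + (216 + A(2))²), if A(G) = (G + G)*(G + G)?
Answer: I*√64887 ≈ 254.73*I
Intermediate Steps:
A(G) = 4*G² (A(G) = (2*G)*(2*G) = 4*G²)
√(-118711 + (216 + A(2))²) = √(-118711 + (216 + 4*2²)²) = √(-118711 + (216 + 4*4)²) = √(-118711 + (216 + 16)²) = √(-118711 + 232²) = √(-118711 + 53824) = √(-64887) = I*√64887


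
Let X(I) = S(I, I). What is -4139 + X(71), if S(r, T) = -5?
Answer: -4144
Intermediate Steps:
X(I) = -5
-4139 + X(71) = -4139 - 5 = -4144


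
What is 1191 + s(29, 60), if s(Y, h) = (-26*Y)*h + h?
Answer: -43989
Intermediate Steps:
s(Y, h) = h - 26*Y*h (s(Y, h) = -26*Y*h + h = h - 26*Y*h)
1191 + s(29, 60) = 1191 + 60*(1 - 26*29) = 1191 + 60*(1 - 754) = 1191 + 60*(-753) = 1191 - 45180 = -43989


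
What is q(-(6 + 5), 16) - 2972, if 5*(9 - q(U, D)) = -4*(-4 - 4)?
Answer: -14847/5 ≈ -2969.4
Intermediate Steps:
q(U, D) = 13/5 (q(U, D) = 9 - (-4)*(-4 - 4)/5 = 9 - (-4)*(-8)/5 = 9 - ⅕*32 = 9 - 32/5 = 13/5)
q(-(6 + 5), 16) - 2972 = 13/5 - 2972 = -14847/5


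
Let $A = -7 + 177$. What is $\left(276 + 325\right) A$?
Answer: $102170$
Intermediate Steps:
$A = 170$
$\left(276 + 325\right) A = \left(276 + 325\right) 170 = 601 \cdot 170 = 102170$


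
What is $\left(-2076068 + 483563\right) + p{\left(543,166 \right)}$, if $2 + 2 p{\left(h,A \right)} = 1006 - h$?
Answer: $- \frac{3184549}{2} \approx -1.5923 \cdot 10^{6}$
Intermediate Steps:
$p{\left(h,A \right)} = 502 - \frac{h}{2}$ ($p{\left(h,A \right)} = -1 + \frac{1006 - h}{2} = -1 - \left(-503 + \frac{h}{2}\right) = 502 - \frac{h}{2}$)
$\left(-2076068 + 483563\right) + p{\left(543,166 \right)} = \left(-2076068 + 483563\right) + \left(502 - \frac{543}{2}\right) = -1592505 + \left(502 - \frac{543}{2}\right) = -1592505 + \frac{461}{2} = - \frac{3184549}{2}$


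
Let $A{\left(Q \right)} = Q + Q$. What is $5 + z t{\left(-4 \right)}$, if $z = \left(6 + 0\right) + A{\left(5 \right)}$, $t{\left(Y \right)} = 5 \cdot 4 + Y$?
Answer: $261$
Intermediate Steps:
$t{\left(Y \right)} = 20 + Y$
$A{\left(Q \right)} = 2 Q$
$z = 16$ ($z = \left(6 + 0\right) + 2 \cdot 5 = 6 + 10 = 16$)
$5 + z t{\left(-4 \right)} = 5 + 16 \left(20 - 4\right) = 5 + 16 \cdot 16 = 5 + 256 = 261$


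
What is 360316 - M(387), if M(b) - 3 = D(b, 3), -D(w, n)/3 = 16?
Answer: 360361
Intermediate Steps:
D(w, n) = -48 (D(w, n) = -3*16 = -48)
M(b) = -45 (M(b) = 3 - 48 = -45)
360316 - M(387) = 360316 - 1*(-45) = 360316 + 45 = 360361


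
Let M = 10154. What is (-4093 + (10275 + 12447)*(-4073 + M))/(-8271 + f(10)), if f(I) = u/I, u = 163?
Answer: -1381683890/82547 ≈ -16738.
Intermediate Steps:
f(I) = 163/I
(-4093 + (10275 + 12447)*(-4073 + M))/(-8271 + f(10)) = (-4093 + (10275 + 12447)*(-4073 + 10154))/(-8271 + 163/10) = (-4093 + 22722*6081)/(-8271 + 163*(⅒)) = (-4093 + 138172482)/(-8271 + 163/10) = 138168389/(-82547/10) = 138168389*(-10/82547) = -1381683890/82547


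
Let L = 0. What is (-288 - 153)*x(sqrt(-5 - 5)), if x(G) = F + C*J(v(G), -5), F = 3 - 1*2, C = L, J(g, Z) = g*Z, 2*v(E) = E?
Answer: -441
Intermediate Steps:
v(E) = E/2
J(g, Z) = Z*g
C = 0
F = 1 (F = 3 - 2 = 1)
x(G) = 1 (x(G) = 1 + 0*(-5*G/2) = 1 + 0 = 1)
(-288 - 153)*x(sqrt(-5 - 5)) = (-288 - 153)*1 = -441*1 = -441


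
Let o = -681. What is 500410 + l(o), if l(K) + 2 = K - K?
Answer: 500408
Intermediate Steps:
l(K) = -2 (l(K) = -2 + (K - K) = -2 + 0 = -2)
500410 + l(o) = 500410 - 2 = 500408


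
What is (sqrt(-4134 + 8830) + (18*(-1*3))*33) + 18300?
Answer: 16518 + 2*sqrt(1174) ≈ 16587.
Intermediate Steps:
(sqrt(-4134 + 8830) + (18*(-1*3))*33) + 18300 = (sqrt(4696) + (18*(-3))*33) + 18300 = (2*sqrt(1174) - 54*33) + 18300 = (2*sqrt(1174) - 1782) + 18300 = (-1782 + 2*sqrt(1174)) + 18300 = 16518 + 2*sqrt(1174)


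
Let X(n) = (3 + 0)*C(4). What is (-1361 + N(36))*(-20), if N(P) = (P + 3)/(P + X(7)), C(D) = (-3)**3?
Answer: 81712/3 ≈ 27237.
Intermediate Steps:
C(D) = -27
X(n) = -81 (X(n) = (3 + 0)*(-27) = 3*(-27) = -81)
N(P) = (3 + P)/(-81 + P) (N(P) = (P + 3)/(P - 81) = (3 + P)/(-81 + P))
(-1361 + N(36))*(-20) = (-1361 + (3 + 36)/(-81 + 36))*(-20) = (-1361 + 39/(-45))*(-20) = (-1361 - 1/45*39)*(-20) = (-1361 - 13/15)*(-20) = -20428/15*(-20) = 81712/3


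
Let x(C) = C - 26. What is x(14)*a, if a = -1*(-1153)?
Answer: -13836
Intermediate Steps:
x(C) = -26 + C
a = 1153
x(14)*a = (-26 + 14)*1153 = -12*1153 = -13836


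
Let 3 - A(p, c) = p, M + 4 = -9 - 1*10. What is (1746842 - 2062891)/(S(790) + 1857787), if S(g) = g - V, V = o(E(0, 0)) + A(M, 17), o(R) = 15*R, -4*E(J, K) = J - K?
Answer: -316049/1858551 ≈ -0.17005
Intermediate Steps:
M = -23 (M = -4 + (-9 - 1*10) = -4 + (-9 - 10) = -4 - 19 = -23)
A(p, c) = 3 - p
E(J, K) = -J/4 + K/4 (E(J, K) = -(J - K)/4 = -J/4 + K/4)
V = 26 (V = 15*(-¼*0 + (¼)*0) + (3 - 1*(-23)) = 15*(0 + 0) + (3 + 23) = 15*0 + 26 = 0 + 26 = 26)
S(g) = -26 + g (S(g) = g - 1*26 = g - 26 = -26 + g)
(1746842 - 2062891)/(S(790) + 1857787) = (1746842 - 2062891)/((-26 + 790) + 1857787) = -316049/(764 + 1857787) = -316049/1858551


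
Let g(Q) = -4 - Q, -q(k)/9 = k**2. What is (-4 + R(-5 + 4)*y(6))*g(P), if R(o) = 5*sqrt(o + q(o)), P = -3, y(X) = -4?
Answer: 4 + 20*I*sqrt(10) ≈ 4.0 + 63.246*I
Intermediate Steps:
q(k) = -9*k**2
R(o) = 5*sqrt(o - 9*o**2)
(-4 + R(-5 + 4)*y(6))*g(P) = (-4 + (5*sqrt((-5 + 4)*(1 - 9*(-5 + 4))))*(-4))*(-4 - 1*(-3)) = (-4 + (5*sqrt(-(1 - 9*(-1))))*(-4))*(-4 + 3) = (-4 + (5*sqrt(-(1 + 9)))*(-4))*(-1) = (-4 + (5*sqrt(-1*10))*(-4))*(-1) = (-4 + (5*sqrt(-10))*(-4))*(-1) = (-4 + (5*(I*sqrt(10)))*(-4))*(-1) = (-4 + (5*I*sqrt(10))*(-4))*(-1) = (-4 - 20*I*sqrt(10))*(-1) = 4 + 20*I*sqrt(10)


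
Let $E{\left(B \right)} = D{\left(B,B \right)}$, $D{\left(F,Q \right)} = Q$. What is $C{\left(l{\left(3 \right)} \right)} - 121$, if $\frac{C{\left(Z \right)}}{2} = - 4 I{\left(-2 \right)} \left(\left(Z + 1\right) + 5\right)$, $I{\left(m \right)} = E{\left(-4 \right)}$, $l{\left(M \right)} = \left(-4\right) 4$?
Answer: $-441$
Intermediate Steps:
$l{\left(M \right)} = -16$
$E{\left(B \right)} = B$
$I{\left(m \right)} = -4$
$C{\left(Z \right)} = 192 + 32 Z$ ($C{\left(Z \right)} = 2 \left(-4\right) \left(-4\right) \left(\left(Z + 1\right) + 5\right) = 2 \cdot 16 \left(\left(1 + Z\right) + 5\right) = 2 \cdot 16 \left(6 + Z\right) = 2 \left(96 + 16 Z\right) = 192 + 32 Z$)
$C{\left(l{\left(3 \right)} \right)} - 121 = \left(192 + 32 \left(-16\right)\right) - 121 = \left(192 - 512\right) - 121 = -320 - 121 = -441$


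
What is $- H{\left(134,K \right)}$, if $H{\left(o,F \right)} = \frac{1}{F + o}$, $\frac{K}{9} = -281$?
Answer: $\frac{1}{2395} \approx 0.00041754$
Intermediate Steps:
$K = -2529$ ($K = 9 \left(-281\right) = -2529$)
$- H{\left(134,K \right)} = - \frac{1}{-2529 + 134} = - \frac{1}{-2395} = \left(-1\right) \left(- \frac{1}{2395}\right) = \frac{1}{2395}$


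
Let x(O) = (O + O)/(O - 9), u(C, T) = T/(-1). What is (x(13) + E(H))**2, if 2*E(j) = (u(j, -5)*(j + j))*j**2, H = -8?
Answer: 26081449/4 ≈ 6.5204e+6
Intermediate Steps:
u(C, T) = -T (u(C, T) = T*(-1) = -T)
E(j) = 5*j**3 (E(j) = (((-1*(-5))*(j + j))*j**2)/2 = ((5*(2*j))*j**2)/2 = ((10*j)*j**2)/2 = (10*j**3)/2 = 5*j**3)
x(O) = 2*O/(-9 + O) (x(O) = (2*O)/(-9 + O) = 2*O/(-9 + O))
(x(13) + E(H))**2 = (2*13/(-9 + 13) + 5*(-8)**3)**2 = (2*13/4 + 5*(-512))**2 = (2*13*(1/4) - 2560)**2 = (13/2 - 2560)**2 = (-5107/2)**2 = 26081449/4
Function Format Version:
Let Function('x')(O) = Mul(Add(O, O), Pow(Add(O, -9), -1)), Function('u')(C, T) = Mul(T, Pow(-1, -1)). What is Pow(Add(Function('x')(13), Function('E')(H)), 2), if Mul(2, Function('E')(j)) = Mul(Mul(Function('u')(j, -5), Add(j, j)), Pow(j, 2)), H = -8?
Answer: Rational(26081449, 4) ≈ 6.5204e+6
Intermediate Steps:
Function('u')(C, T) = Mul(-1, T) (Function('u')(C, T) = Mul(T, -1) = Mul(-1, T))
Function('E')(j) = Mul(5, Pow(j, 3)) (Function('E')(j) = Mul(Rational(1, 2), Mul(Mul(Mul(-1, -5), Add(j, j)), Pow(j, 2))) = Mul(Rational(1, 2), Mul(Mul(5, Mul(2, j)), Pow(j, 2))) = Mul(Rational(1, 2), Mul(Mul(10, j), Pow(j, 2))) = Mul(Rational(1, 2), Mul(10, Pow(j, 3))) = Mul(5, Pow(j, 3)))
Function('x')(O) = Mul(2, O, Pow(Add(-9, O), -1)) (Function('x')(O) = Mul(Mul(2, O), Pow(Add(-9, O), -1)) = Mul(2, O, Pow(Add(-9, O), -1)))
Pow(Add(Function('x')(13), Function('E')(H)), 2) = Pow(Add(Mul(2, 13, Pow(Add(-9, 13), -1)), Mul(5, Pow(-8, 3))), 2) = Pow(Add(Mul(2, 13, Pow(4, -1)), Mul(5, -512)), 2) = Pow(Add(Mul(2, 13, Rational(1, 4)), -2560), 2) = Pow(Add(Rational(13, 2), -2560), 2) = Pow(Rational(-5107, 2), 2) = Rational(26081449, 4)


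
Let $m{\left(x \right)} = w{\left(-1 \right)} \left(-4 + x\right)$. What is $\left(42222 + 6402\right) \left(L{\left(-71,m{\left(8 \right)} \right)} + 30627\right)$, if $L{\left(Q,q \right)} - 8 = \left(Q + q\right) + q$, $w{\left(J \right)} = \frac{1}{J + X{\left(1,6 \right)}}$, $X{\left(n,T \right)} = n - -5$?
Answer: $\frac{7431108672}{5} \approx 1.4862 \cdot 10^{9}$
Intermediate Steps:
$X{\left(n,T \right)} = 5 + n$ ($X{\left(n,T \right)} = n + 5 = 5 + n$)
$w{\left(J \right)} = \frac{1}{6 + J}$ ($w{\left(J \right)} = \frac{1}{J + \left(5 + 1\right)} = \frac{1}{J + 6} = \frac{1}{6 + J}$)
$m{\left(x \right)} = - \frac{4}{5} + \frac{x}{5}$ ($m{\left(x \right)} = \frac{-4 + x}{6 - 1} = \frac{-4 + x}{5} = - \frac{4}{5} + \frac{x}{5}$)
$L{\left(Q,q \right)} = 8 + Q + 2 q$ ($L{\left(Q,q \right)} = 8 + \left(\left(Q + q\right) + q\right) = 8 + \left(Q + 2 q\right) = 8 + Q + 2 q$)
$\left(42222 + 6402\right) \left(L{\left(-71,m{\left(8 \right)} \right)} + 30627\right) = \left(42222 + 6402\right) \left(\left(8 - 71 + 2 \left(- \frac{4}{5} + \frac{1}{5} \cdot 8\right)\right) + 30627\right) = 48624 \left(\left(8 - 71 + 2 \left(- \frac{4}{5} + \frac{8}{5}\right)\right) + 30627\right) = 48624 \left(\left(8 - 71 + 2 \cdot \frac{4}{5}\right) + 30627\right) = 48624 \left(\left(8 - 71 + \frac{8}{5}\right) + 30627\right) = 48624 \left(- \frac{307}{5} + 30627\right) = 48624 \cdot \frac{152828}{5} = \frac{7431108672}{5}$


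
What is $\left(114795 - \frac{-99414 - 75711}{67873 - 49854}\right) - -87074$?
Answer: $\frac{3637652636}{18019} \approx 2.0188 \cdot 10^{5}$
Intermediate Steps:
$\left(114795 - \frac{-99414 - 75711}{67873 - 49854}\right) - -87074 = \left(114795 - - \frac{175125}{18019}\right) + 87074 = \left(114795 + \frac{175125}{18019}\right) + 87074 = \frac{2068666230}{18019} + 87074 = \frac{3637652636}{18019}$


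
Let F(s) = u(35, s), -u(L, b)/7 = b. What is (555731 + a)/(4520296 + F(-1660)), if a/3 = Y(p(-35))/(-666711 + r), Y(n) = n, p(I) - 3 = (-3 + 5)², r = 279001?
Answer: 215462465989/1757069152360 ≈ 0.12263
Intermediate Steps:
u(L, b) = -7*b
F(s) = -7*s
p(I) = 7 (p(I) = 3 + (-3 + 5)² = 3 + 2² = 3 + 4 = 7)
a = -21/387710 (a = 3*(7/(-666711 + 279001)) = 3*(7/(-387710)) = 3*(7*(-1/387710)) = 3*(-7/387710) = -21/387710 ≈ -5.4164e-5)
(555731 + a)/(4520296 + F(-1660)) = (555731 - 21/387710)/(4520296 - 7*(-1660)) = 215462465989/(387710*(4520296 + 11620)) = (215462465989/387710)/4531916 = (215462465989/387710)*(1/4531916) = 215462465989/1757069152360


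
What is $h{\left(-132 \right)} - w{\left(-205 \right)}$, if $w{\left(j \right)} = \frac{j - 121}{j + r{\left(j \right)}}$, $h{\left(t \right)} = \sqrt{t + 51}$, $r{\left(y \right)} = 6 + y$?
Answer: $- \frac{163}{202} + 9 i \approx -0.80693 + 9.0 i$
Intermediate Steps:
$h{\left(t \right)} = \sqrt{51 + t}$
$w{\left(j \right)} = \frac{-121 + j}{6 + 2 j}$ ($w{\left(j \right)} = \frac{j - 121}{j + \left(6 + j\right)} = \frac{-121 + j}{6 + 2 j}$)
$h{\left(-132 \right)} - w{\left(-205 \right)} = \sqrt{51 - 132} - \frac{-121 - 205}{2 \left(3 - 205\right)} = \sqrt{-81} - \frac{1}{2} \frac{1}{-202} \left(-326\right) = 9 i - \frac{1}{2} \left(- \frac{1}{202}\right) \left(-326\right) = 9 i - \frac{163}{202} = - \frac{163}{202} + 9 i$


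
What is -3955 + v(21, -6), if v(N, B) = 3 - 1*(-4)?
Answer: -3948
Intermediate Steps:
v(N, B) = 7 (v(N, B) = 3 + 4 = 7)
-3955 + v(21, -6) = -3955 + 7 = -3948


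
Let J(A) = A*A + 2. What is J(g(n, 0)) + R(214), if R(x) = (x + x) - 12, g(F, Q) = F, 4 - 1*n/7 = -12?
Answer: 12962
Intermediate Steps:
n = 112 (n = 28 - 7*(-12) = 28 + 84 = 112)
R(x) = -12 + 2*x (R(x) = 2*x - 12 = -12 + 2*x)
J(A) = 2 + A² (J(A) = A² + 2 = 2 + A²)
J(g(n, 0)) + R(214) = (2 + 112²) + (-12 + 2*214) = (2 + 12544) + (-12 + 428) = 12546 + 416 = 12962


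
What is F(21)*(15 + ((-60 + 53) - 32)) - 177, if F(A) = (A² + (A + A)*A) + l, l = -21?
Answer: -31425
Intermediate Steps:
F(A) = -21 + 3*A² (F(A) = (A² + (A + A)*A) - 21 = (A² + (2*A)*A) - 21 = (A² + 2*A²) - 21 = 3*A² - 21 = -21 + 3*A²)
F(21)*(15 + ((-60 + 53) - 32)) - 177 = (-21 + 3*21²)*(15 + ((-60 + 53) - 32)) - 177 = (-21 + 3*441)*(15 + (-7 - 32)) - 177 = (-21 + 1323)*(15 - 39) - 177 = 1302*(-24) - 177 = -31248 - 177 = -31425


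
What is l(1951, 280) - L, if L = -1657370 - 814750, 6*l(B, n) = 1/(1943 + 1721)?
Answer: 54347086081/21984 ≈ 2.4721e+6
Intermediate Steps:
l(B, n) = 1/21984 (l(B, n) = 1/(6*(1943 + 1721)) = (1/6)/3664 = (1/6)*(1/3664) = 1/21984)
L = -2472120
l(1951, 280) - L = 1/21984 - 1*(-2472120) = 1/21984 + 2472120 = 54347086081/21984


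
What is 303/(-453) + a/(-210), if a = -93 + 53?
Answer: -1517/3171 ≈ -0.47840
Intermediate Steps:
a = -40
303/(-453) + a/(-210) = 303/(-453) - 40/(-210) = 303*(-1/453) - 40*(-1/210) = -101/151 + 4/21 = -1517/3171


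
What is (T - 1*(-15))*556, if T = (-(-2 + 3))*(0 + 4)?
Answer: 6116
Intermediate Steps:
T = -4 (T = -1*1*4 = -1*4 = -4)
(T - 1*(-15))*556 = (-4 - 1*(-15))*556 = (-4 + 15)*556 = 11*556 = 6116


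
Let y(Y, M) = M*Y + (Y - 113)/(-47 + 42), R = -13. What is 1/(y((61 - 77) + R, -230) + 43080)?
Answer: 5/248892 ≈ 2.0089e-5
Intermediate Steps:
y(Y, M) = 113/5 - Y/5 + M*Y (y(Y, M) = M*Y + (-113 + Y)/(-5) = M*Y + (-113 + Y)*(-⅕) = M*Y + (113/5 - Y/5) = 113/5 - Y/5 + M*Y)
1/(y((61 - 77) + R, -230) + 43080) = 1/((113/5 - ((61 - 77) - 13)/5 - 230*((61 - 77) - 13)) + 43080) = 1/((113/5 - (-16 - 13)/5 - 230*(-16 - 13)) + 43080) = 1/((113/5 - ⅕*(-29) - 230*(-29)) + 43080) = 1/((113/5 + 29/5 + 6670) + 43080) = 1/(33492/5 + 43080) = 1/(248892/5) = 5/248892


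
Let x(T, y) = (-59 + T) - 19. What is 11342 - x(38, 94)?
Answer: 11382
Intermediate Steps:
x(T, y) = -78 + T
11342 - x(38, 94) = 11342 - (-78 + 38) = 11342 - 1*(-40) = 11342 + 40 = 11382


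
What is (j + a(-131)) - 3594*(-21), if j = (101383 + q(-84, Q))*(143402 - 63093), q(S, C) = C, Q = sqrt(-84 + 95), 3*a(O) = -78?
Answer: 8142042795 + 80309*sqrt(11) ≈ 8.1423e+9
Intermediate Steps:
a(O) = -26 (a(O) = (1/3)*(-78) = -26)
Q = sqrt(11) ≈ 3.3166
j = 8141967347 + 80309*sqrt(11) (j = (101383 + sqrt(11))*(143402 - 63093) = (101383 + sqrt(11))*80309 = 8141967347 + 80309*sqrt(11) ≈ 8.1422e+9)
(j + a(-131)) - 3594*(-21) = ((8141967347 + 80309*sqrt(11)) - 26) - 3594*(-21) = (8141967321 + 80309*sqrt(11)) + 75474 = 8142042795 + 80309*sqrt(11)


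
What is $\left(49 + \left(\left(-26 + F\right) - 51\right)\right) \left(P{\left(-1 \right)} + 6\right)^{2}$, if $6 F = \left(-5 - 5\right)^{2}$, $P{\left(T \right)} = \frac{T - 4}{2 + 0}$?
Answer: $- \frac{833}{6} \approx -138.83$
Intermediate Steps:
$P{\left(T \right)} = -2 + \frac{T}{2}$ ($P{\left(T \right)} = \frac{-4 + T}{2} = \left(-4 + T\right) \frac{1}{2} = -2 + \frac{T}{2}$)
$F = \frac{50}{3}$ ($F = \frac{\left(-5 - 5\right)^{2}}{6} = \frac{\left(-10\right)^{2}}{6} = \frac{1}{6} \cdot 100 = \frac{50}{3} \approx 16.667$)
$\left(49 + \left(\left(-26 + F\right) - 51\right)\right) \left(P{\left(-1 \right)} + 6\right)^{2} = \left(49 + \left(\left(-26 + \frac{50}{3}\right) - 51\right)\right) \left(\left(-2 + \frac{1}{2} \left(-1\right)\right) + 6\right)^{2} = \left(49 - \frac{181}{3}\right) \left(\left(-2 - \frac{1}{2}\right) + 6\right)^{2} = \left(49 - \frac{181}{3}\right) \left(- \frac{5}{2} + 6\right)^{2} = - \frac{34 \left(\frac{7}{2}\right)^{2}}{3} = \left(- \frac{34}{3}\right) \frac{49}{4} = - \frac{833}{6}$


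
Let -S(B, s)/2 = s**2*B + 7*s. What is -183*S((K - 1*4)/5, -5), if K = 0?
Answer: -20130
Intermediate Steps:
S(B, s) = -14*s - 2*B*s**2 (S(B, s) = -2*(s**2*B + 7*s) = -2*(B*s**2 + 7*s) = -2*(7*s + B*s**2) = -14*s - 2*B*s**2)
-183*S((K - 1*4)/5, -5) = -(-366)*(-5)*(7 + ((0 - 1*4)/5)*(-5)) = -(-366)*(-5)*(7 + ((0 - 4)*(1/5))*(-5)) = -(-366)*(-5)*(7 - 4*1/5*(-5)) = -(-366)*(-5)*(7 - 4/5*(-5)) = -(-366)*(-5)*(7 + 4) = -(-366)*(-5)*11 = -183*110 = -20130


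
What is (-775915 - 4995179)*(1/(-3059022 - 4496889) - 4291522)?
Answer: 62378520583106196014/2518637 ≈ 2.4767e+13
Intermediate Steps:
(-775915 - 4995179)*(1/(-3059022 - 4496889) - 4291522) = -5771094*(1/(-7555911) - 4291522) = -5771094*(-1/7555911 - 4291522) = -5771094*(-32426358286543/7555911) = 62378520583106196014/2518637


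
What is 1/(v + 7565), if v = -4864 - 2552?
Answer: 1/149 ≈ 0.0067114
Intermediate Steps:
v = -7416
1/(v + 7565) = 1/(-7416 + 7565) = 1/149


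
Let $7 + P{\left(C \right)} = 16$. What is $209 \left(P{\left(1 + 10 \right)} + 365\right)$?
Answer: $78166$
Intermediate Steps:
$P{\left(C \right)} = 9$ ($P{\left(C \right)} = -7 + 16 = 9$)
$209 \left(P{\left(1 + 10 \right)} + 365\right) = 209 \left(9 + 365\right) = 209 \cdot 374 = 78166$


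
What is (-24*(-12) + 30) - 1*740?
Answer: -422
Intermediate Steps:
(-24*(-12) + 30) - 1*740 = (288 + 30) - 740 = 318 - 740 = -422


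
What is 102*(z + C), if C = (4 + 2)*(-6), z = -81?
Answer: -11934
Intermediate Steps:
C = -36 (C = 6*(-6) = -36)
102*(z + C) = 102*(-81 - 36) = 102*(-117) = -11934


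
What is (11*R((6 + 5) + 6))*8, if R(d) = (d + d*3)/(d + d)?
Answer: 176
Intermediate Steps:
R(d) = 2 (R(d) = (d + 3*d)/((2*d)) = (4*d)*(1/(2*d)) = 2)
(11*R((6 + 5) + 6))*8 = (11*2)*8 = 22*8 = 176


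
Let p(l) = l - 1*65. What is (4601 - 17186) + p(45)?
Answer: -12605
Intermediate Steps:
p(l) = -65 + l (p(l) = l - 65 = -65 + l)
(4601 - 17186) + p(45) = (4601 - 17186) + (-65 + 45) = -12585 - 20 = -12605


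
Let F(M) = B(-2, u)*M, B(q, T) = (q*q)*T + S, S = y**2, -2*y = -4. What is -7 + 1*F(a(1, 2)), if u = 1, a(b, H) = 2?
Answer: 9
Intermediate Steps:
y = 2 (y = -1/2*(-4) = 2)
S = 4 (S = 2**2 = 4)
B(q, T) = 4 + T*q**2 (B(q, T) = (q*q)*T + 4 = q**2*T + 4 = T*q**2 + 4 = 4 + T*q**2)
F(M) = 8*M (F(M) = (4 + 1*(-2)**2)*M = (4 + 1*4)*M = (4 + 4)*M = 8*M)
-7 + 1*F(a(1, 2)) = -7 + 1*(8*2) = -7 + 1*16 = -7 + 16 = 9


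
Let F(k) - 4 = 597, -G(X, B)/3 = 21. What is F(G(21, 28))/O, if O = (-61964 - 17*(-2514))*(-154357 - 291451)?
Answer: 601/8571104608 ≈ 7.0119e-8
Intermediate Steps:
G(X, B) = -63 (G(X, B) = -3*21 = -63)
F(k) = 601 (F(k) = 4 + 597 = 601)
O = 8571104608 (O = (-61964 + 42738)*(-445808) = -19226*(-445808) = 8571104608)
F(G(21, 28))/O = 601/8571104608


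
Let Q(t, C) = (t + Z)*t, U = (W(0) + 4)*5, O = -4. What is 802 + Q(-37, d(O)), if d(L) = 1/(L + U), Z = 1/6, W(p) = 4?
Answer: 12989/6 ≈ 2164.8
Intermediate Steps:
Z = ⅙ ≈ 0.16667
U = 40 (U = (4 + 4)*5 = 8*5 = 40)
d(L) = 1/(40 + L) (d(L) = 1/(L + 40) = 1/(40 + L))
Q(t, C) = t*(⅙ + t) (Q(t, C) = (t + ⅙)*t = (⅙ + t)*t = t*(⅙ + t))
802 + Q(-37, d(O)) = 802 - 37*(⅙ - 37) = 802 - 37*(-221/6) = 802 + 8177/6 = 12989/6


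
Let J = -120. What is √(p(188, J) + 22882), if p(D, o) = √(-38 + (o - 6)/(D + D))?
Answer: √(202185352 + 94*I*√338729)/94 ≈ 151.27 + 0.020465*I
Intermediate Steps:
p(D, o) = √(-38 + (-6 + o)/(2*D)) (p(D, o) = √(-38 + (-6 + o)/((2*D))) = √(-38 + (-6 + o)*(1/(2*D))) = √(-38 + (-6 + o)/(2*D)))
√(p(188, J) + 22882) = √(√2*√((-6 - 120 - 76*188)/188)/2 + 22882) = √(√2*√((-6 - 120 - 14288)/188)/2 + 22882) = √(√2*√((1/188)*(-14414))/2 + 22882) = √(√2*√(-7207/94)/2 + 22882) = √(√2*(I*√677458/94)/2 + 22882) = √(I*√338729/94 + 22882) = √(22882 + I*√338729/94)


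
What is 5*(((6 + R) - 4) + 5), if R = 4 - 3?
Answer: 40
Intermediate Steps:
R = 1
5*(((6 + R) - 4) + 5) = 5*(((6 + 1) - 4) + 5) = 5*((7 - 4) + 5) = 5*(3 + 5) = 5*8 = 40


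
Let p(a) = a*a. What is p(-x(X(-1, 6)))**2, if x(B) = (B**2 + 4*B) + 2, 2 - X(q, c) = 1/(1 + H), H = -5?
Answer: 4362470401/65536 ≈ 66566.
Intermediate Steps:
X(q, c) = 9/4 (X(q, c) = 2 - 1/(1 - 5) = 2 - 1/(-4) = 2 - 1*(-1/4) = 2 + 1/4 = 9/4)
x(B) = 2 + B**2 + 4*B
p(a) = a**2
p(-x(X(-1, 6)))**2 = ((-(2 + (9/4)**2 + 4*(9/4)))**2)**2 = ((-(2 + 81/16 + 9))**2)**2 = ((-1*257/16)**2)**2 = ((-257/16)**2)**2 = (66049/256)**2 = 4362470401/65536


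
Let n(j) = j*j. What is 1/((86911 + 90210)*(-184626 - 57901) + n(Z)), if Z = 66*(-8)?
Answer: -1/42956345983 ≈ -2.3279e-11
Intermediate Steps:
Z = -528
n(j) = j²
1/((86911 + 90210)*(-184626 - 57901) + n(Z)) = 1/((86911 + 90210)*(-184626 - 57901) + (-528)²) = 1/(177121*(-242527) + 278784) = 1/(-42956624767 + 278784) = 1/(-42956345983) = -1/42956345983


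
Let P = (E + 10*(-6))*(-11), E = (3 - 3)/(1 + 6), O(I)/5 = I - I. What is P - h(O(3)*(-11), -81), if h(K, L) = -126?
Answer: 786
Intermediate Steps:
O(I) = 0 (O(I) = 5*(I - I) = 5*0 = 0)
E = 0 (E = 0/7 = 0*(⅐) = 0)
P = 660 (P = (0 + 10*(-6))*(-11) = (0 - 60)*(-11) = -60*(-11) = 660)
P - h(O(3)*(-11), -81) = 660 - 1*(-126) = 660 + 126 = 786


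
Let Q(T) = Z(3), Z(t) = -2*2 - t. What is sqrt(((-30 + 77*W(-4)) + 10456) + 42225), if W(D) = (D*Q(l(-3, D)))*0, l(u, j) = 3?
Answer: sqrt(52651) ≈ 229.46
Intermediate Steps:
Z(t) = -4 - t
Q(T) = -7 (Q(T) = -4 - 1*3 = -4 - 3 = -7)
W(D) = 0 (W(D) = (D*(-7))*0 = -7*D*0 = 0)
sqrt(((-30 + 77*W(-4)) + 10456) + 42225) = sqrt(((-30 + 77*0) + 10456) + 42225) = sqrt(((-30 + 0) + 10456) + 42225) = sqrt((-30 + 10456) + 42225) = sqrt(10426 + 42225) = sqrt(52651)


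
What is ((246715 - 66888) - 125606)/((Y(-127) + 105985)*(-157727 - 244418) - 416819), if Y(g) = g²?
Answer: -54221/49107951349 ≈ -1.1041e-6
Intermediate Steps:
((246715 - 66888) - 125606)/((Y(-127) + 105985)*(-157727 - 244418) - 416819) = ((246715 - 66888) - 125606)/(((-127)² + 105985)*(-157727 - 244418) - 416819) = (179827 - 125606)/((16129 + 105985)*(-402145) - 416819) = 54221/(122114*(-402145) - 416819) = 54221/(-49107534530 - 416819) = 54221/(-49107951349) = 54221*(-1/49107951349) = -54221/49107951349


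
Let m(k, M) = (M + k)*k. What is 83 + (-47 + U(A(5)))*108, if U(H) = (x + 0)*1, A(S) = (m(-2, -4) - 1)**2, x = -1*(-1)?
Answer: -4885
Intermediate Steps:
m(k, M) = k*(M + k)
x = 1
A(S) = 121 (A(S) = (-2*(-4 - 2) - 1)**2 = (-2*(-6) - 1)**2 = (12 - 1)**2 = 11**2 = 121)
U(H) = 1 (U(H) = (1 + 0)*1 = 1*1 = 1)
83 + (-47 + U(A(5)))*108 = 83 + (-47 + 1)*108 = 83 - 46*108 = 83 - 4968 = -4885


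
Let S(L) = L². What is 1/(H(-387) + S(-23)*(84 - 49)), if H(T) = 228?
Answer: 1/18743 ≈ 5.3353e-5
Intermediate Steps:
1/(H(-387) + S(-23)*(84 - 49)) = 1/(228 + (-23)²*(84 - 49)) = 1/(228 + 529*35) = 1/(228 + 18515) = 1/18743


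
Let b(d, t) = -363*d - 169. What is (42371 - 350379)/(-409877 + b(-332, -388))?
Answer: 154004/144765 ≈ 1.0638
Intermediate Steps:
b(d, t) = -169 - 363*d
(42371 - 350379)/(-409877 + b(-332, -388)) = (42371 - 350379)/(-409877 + (-169 - 363*(-332))) = -308008/(-409877 + (-169 + 120516)) = -308008/(-409877 + 120347) = -308008/(-289530) = -308008*(-1/289530) = 154004/144765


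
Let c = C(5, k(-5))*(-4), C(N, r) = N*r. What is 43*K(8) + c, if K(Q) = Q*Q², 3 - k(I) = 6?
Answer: 22076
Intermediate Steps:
k(I) = -3 (k(I) = 3 - 1*6 = 3 - 6 = -3)
K(Q) = Q³
c = 60 (c = (5*(-3))*(-4) = -15*(-4) = 60)
43*K(8) + c = 43*8³ + 60 = 43*512 + 60 = 22016 + 60 = 22076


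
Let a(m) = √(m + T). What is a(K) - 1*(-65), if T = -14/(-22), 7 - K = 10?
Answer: 65 + I*√286/11 ≈ 65.0 + 1.5374*I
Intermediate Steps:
K = -3 (K = 7 - 1*10 = 7 - 10 = -3)
T = 7/11 (T = -14*(-1/22) = 7/11 ≈ 0.63636)
a(m) = √(7/11 + m) (a(m) = √(m + 7/11) = √(7/11 + m))
a(K) - 1*(-65) = √(77 + 121*(-3))/11 - 1*(-65) = √(77 - 363)/11 + 65 = √(-286)/11 + 65 = (I*√286)/11 + 65 = I*√286/11 + 65 = 65 + I*√286/11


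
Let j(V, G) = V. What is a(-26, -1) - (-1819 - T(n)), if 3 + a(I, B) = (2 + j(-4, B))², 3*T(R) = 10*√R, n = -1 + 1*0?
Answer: 1820 + 10*I/3 ≈ 1820.0 + 3.3333*I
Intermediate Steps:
n = -1 (n = -1 + 0 = -1)
T(R) = 10*√R/3 (T(R) = (10*√R)/3 = 10*√R/3)
a(I, B) = 1 (a(I, B) = -3 + (2 - 4)² = -3 + (-2)² = -3 + 4 = 1)
a(-26, -1) - (-1819 - T(n)) = 1 - (-1819 - 10*√(-1)/3) = 1 - (-1819 - 10*I/3) = 1 + (1819 + 10*I/3) = 1820 + 10*I/3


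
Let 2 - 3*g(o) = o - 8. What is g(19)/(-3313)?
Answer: 3/3313 ≈ 0.00090552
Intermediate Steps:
g(o) = 10/3 - o/3 (g(o) = ⅔ - (o - 8)/3 = ⅔ - (-8 + o)/3 = ⅔ + (8/3 - o/3) = 10/3 - o/3)
g(19)/(-3313) = (10/3 - ⅓*19)/(-3313) = (10/3 - 19/3)*(-1/3313) = -3*(-1/3313) = 3/3313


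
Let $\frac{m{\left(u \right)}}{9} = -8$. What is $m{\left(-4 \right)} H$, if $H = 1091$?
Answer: $-78552$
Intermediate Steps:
$m{\left(u \right)} = -72$ ($m{\left(u \right)} = 9 \left(-8\right) = -72$)
$m{\left(-4 \right)} H = \left(-72\right) 1091 = -78552$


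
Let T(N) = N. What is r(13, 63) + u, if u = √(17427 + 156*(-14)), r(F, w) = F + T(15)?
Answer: 28 + √15243 ≈ 151.46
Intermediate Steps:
r(F, w) = 15 + F (r(F, w) = F + 15 = 15 + F)
u = √15243 (u = √(17427 - 2184) = √15243 ≈ 123.46)
r(13, 63) + u = (15 + 13) + √15243 = 28 + √15243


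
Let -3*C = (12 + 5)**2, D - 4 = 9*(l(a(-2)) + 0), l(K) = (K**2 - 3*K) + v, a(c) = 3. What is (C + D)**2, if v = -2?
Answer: 109561/9 ≈ 12173.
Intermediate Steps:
l(K) = -2 + K**2 - 3*K (l(K) = (K**2 - 3*K) - 2 = -2 + K**2 - 3*K)
D = -14 (D = 4 + 9*((-2 + 3**2 - 3*3) + 0) = 4 + 9*((-2 + 9 - 9) + 0) = 4 + 9*(-2 + 0) = 4 + 9*(-2) = 4 - 18 = -14)
C = -289/3 (C = -(12 + 5)**2/3 = -1/3*17**2 = -1/3*289 = -289/3 ≈ -96.333)
(C + D)**2 = (-289/3 - 14)**2 = (-331/3)**2 = 109561/9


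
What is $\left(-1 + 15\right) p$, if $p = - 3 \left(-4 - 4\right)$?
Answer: $336$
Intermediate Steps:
$p = 24$ ($p = \left(-3\right) \left(-8\right) = 24$)
$\left(-1 + 15\right) p = \left(-1 + 15\right) 24 = 14 \cdot 24 = 336$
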